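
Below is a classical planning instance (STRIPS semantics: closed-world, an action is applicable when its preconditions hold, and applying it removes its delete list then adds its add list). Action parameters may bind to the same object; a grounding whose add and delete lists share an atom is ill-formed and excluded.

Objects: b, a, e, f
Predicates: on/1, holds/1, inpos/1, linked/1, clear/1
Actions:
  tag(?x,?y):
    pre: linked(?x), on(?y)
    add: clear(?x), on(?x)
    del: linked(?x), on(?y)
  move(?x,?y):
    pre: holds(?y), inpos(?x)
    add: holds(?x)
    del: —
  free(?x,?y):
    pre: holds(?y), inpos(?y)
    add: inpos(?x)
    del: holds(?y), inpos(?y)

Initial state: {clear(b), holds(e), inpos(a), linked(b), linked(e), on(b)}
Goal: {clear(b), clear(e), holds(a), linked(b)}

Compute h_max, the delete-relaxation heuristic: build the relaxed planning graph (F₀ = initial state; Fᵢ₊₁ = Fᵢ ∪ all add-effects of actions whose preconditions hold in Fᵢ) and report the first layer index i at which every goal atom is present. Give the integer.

1

F0 = init (6 atoms)
F1 = F0 ∪ {clear(e), holds(a), on(e)}  (9 atoms)
goal ⊆ F1  ⇒  h_max = 1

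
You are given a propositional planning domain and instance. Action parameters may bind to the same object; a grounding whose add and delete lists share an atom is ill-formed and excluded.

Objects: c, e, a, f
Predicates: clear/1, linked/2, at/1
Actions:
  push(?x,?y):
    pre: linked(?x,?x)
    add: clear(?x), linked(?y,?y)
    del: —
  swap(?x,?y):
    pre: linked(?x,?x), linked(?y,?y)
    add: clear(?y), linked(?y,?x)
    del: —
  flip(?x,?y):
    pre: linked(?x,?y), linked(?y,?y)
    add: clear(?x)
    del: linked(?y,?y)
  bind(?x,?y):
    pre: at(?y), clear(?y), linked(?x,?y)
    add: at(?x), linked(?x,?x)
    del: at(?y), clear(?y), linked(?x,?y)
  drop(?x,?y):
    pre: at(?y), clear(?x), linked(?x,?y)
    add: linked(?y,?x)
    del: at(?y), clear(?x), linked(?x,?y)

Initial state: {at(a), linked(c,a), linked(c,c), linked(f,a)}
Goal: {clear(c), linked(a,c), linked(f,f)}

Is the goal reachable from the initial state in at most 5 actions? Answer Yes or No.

1. push(c,c)  →  {at(a), clear(c), linked(c,a), linked(c,c), linked(f,a)}
2. drop(c,a)  →  {linked(a,c), linked(c,c), linked(f,a)}
3. push(c,f)  →  {clear(c), linked(a,c), linked(c,c), linked(f,a), linked(f,f)}
optimal plan length = 3; 3 ≤ 5

Yes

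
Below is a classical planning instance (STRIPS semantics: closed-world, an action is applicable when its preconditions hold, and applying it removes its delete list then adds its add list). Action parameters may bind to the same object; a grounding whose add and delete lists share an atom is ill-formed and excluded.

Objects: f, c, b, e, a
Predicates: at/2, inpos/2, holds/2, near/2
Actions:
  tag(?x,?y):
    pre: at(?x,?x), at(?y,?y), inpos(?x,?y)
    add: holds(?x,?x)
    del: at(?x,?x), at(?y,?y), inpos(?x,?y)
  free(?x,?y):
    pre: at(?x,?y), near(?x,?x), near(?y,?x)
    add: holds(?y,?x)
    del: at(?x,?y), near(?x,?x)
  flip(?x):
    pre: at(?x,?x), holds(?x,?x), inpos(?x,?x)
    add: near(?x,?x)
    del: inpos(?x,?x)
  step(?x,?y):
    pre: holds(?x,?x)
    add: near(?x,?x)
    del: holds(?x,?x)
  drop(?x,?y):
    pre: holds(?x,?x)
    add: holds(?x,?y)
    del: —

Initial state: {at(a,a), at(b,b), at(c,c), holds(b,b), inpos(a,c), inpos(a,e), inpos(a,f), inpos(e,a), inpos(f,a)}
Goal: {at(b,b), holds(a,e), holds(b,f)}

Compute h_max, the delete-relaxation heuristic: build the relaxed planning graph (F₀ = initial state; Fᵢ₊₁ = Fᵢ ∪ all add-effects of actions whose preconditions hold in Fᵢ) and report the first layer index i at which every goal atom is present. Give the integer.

2

F0 = init (9 atoms)
F1 = F0 ∪ {holds(a,a), holds(b,a), holds(b,c), holds(b,e), holds(b,f), near(b,b)}  (15 atoms)
F2 = F1 ∪ {holds(a,b), holds(a,c), holds(a,e), holds(a,f), near(a,a)}  (20 atoms)
goal ⊆ F2  ⇒  h_max = 2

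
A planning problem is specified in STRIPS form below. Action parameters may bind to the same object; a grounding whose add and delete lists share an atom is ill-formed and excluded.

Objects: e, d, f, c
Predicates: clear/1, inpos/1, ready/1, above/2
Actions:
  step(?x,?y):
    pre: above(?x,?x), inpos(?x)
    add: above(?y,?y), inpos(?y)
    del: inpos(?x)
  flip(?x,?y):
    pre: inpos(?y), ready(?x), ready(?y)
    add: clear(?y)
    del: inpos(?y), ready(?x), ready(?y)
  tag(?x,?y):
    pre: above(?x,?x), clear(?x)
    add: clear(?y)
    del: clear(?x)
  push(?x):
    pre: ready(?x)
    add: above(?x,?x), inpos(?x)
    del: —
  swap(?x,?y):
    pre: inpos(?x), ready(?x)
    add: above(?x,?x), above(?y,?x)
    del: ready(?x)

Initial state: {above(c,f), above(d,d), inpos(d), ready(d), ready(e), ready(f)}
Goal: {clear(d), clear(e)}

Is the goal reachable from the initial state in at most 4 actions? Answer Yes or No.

1. flip(d,d)  →  {above(c,f), above(d,d), clear(d), ready(e), ready(f)}
2. push(e)  →  {above(c,f), above(d,d), above(e,e), clear(d), inpos(e), ready(e), ready(f)}
3. flip(e,e)  →  {above(c,f), above(d,d), above(e,e), clear(d), clear(e), ready(f)}
optimal plan length = 3; 3 ≤ 4

Yes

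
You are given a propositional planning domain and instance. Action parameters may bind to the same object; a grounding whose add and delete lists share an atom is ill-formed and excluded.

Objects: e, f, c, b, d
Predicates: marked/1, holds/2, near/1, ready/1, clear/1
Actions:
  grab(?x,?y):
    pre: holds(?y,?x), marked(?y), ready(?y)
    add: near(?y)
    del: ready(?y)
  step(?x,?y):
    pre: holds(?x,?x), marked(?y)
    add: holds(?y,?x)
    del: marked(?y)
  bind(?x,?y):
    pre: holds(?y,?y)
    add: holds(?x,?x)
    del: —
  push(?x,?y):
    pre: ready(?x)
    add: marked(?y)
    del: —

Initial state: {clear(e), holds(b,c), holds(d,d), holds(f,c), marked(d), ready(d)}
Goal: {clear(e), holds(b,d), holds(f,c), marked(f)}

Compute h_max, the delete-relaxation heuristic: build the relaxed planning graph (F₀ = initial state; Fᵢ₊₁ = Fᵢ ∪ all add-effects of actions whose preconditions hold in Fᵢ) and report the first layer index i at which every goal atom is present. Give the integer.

F0 = init (6 atoms)
F1 = F0 ∪ {holds(b,b), holds(c,c), holds(e,e), holds(f,f), marked(b), marked(c), marked(e), marked(f), near(d)}  (15 atoms)
F2 = F1 ∪ {holds(b,d), holds(b,e), holds(b,f), holds(c,b), holds(c,d), holds(c,e), holds(c,f), holds(d,b), holds(d,c), holds(d,e), holds(d,f), holds(e,b), holds(e,c), holds(e,d), holds(e,f), holds(f,b), holds(f,d), holds(f,e)}  (33 atoms)
goal ⊆ F2  ⇒  h_max = 2

2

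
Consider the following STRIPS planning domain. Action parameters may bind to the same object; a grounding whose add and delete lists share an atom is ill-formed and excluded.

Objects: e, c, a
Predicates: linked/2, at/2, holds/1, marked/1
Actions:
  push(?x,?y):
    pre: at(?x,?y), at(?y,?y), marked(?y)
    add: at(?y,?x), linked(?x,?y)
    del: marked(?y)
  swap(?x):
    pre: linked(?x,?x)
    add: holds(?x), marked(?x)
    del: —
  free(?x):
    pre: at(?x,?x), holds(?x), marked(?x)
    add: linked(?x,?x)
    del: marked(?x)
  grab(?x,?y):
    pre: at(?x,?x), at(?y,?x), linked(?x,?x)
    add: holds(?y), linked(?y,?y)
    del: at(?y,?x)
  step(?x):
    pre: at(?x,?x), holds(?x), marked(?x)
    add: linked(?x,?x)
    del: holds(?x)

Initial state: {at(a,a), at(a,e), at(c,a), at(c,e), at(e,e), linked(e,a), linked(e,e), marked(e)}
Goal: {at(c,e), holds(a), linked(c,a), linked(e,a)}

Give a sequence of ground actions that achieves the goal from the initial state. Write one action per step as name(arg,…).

grab(e,a); swap(a); push(c,a)

1. grab(e,a)  →  {at(a,a), at(c,a), at(c,e), at(e,e), holds(a), linked(a,a), linked(e,a), linked(e,e), marked(e)}
2. swap(a)  →  {at(a,a), at(c,a), at(c,e), at(e,e), holds(a), linked(a,a), linked(e,a), linked(e,e), marked(a), marked(e)}
3. push(c,a)  →  {at(a,a), at(a,c), at(c,a), at(c,e), at(e,e), holds(a), linked(a,a), linked(c,a), linked(e,a), linked(e,e), marked(e)}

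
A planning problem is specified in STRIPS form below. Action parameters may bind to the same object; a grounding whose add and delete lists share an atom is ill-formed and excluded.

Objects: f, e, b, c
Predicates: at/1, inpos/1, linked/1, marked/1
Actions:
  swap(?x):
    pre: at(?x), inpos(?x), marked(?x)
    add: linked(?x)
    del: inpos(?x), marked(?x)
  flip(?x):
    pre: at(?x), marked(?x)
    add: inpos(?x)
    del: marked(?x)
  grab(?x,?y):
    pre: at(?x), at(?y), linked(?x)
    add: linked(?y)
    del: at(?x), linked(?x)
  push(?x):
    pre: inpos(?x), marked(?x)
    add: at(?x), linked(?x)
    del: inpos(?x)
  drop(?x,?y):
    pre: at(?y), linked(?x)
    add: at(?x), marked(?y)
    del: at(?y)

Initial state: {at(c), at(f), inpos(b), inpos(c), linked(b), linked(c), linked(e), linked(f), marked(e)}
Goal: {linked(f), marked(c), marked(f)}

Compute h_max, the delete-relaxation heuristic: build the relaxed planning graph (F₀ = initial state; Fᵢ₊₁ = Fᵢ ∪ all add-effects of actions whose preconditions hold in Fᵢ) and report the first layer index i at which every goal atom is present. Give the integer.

F0 = init (9 atoms)
F1 = F0 ∪ {at(b), at(e), marked(c), marked(f)}  (13 atoms)
goal ⊆ F1  ⇒  h_max = 1

1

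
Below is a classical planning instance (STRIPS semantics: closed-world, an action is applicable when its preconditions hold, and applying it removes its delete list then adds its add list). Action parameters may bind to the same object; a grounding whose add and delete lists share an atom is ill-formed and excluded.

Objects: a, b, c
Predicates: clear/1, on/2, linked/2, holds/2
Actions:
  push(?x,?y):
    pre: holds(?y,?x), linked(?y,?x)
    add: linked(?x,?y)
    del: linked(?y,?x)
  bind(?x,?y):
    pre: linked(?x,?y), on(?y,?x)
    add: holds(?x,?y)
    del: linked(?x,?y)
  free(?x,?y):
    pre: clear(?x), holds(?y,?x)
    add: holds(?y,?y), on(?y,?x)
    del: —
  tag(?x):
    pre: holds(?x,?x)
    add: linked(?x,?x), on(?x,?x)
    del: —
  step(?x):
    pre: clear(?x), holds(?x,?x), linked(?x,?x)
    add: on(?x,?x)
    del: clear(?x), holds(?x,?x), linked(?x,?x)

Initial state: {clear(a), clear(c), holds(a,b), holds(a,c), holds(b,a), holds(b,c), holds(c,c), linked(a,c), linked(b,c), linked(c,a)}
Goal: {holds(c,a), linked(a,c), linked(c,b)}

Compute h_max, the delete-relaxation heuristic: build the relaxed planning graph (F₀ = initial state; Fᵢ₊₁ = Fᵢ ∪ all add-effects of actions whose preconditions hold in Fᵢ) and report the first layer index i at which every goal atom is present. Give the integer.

F0 = init (10 atoms)
F1 = F0 ∪ {holds(a,a), holds(b,b), linked(c,b), linked(c,c), on(a,c), on(b,a), on(b,c), on(c,c)}  (18 atoms)
F2 = F1 ∪ {holds(c,a), holds(c,b), linked(a,a), linked(b,b), on(a,a), on(b,b)}  (24 atoms)
goal ⊆ F2  ⇒  h_max = 2

2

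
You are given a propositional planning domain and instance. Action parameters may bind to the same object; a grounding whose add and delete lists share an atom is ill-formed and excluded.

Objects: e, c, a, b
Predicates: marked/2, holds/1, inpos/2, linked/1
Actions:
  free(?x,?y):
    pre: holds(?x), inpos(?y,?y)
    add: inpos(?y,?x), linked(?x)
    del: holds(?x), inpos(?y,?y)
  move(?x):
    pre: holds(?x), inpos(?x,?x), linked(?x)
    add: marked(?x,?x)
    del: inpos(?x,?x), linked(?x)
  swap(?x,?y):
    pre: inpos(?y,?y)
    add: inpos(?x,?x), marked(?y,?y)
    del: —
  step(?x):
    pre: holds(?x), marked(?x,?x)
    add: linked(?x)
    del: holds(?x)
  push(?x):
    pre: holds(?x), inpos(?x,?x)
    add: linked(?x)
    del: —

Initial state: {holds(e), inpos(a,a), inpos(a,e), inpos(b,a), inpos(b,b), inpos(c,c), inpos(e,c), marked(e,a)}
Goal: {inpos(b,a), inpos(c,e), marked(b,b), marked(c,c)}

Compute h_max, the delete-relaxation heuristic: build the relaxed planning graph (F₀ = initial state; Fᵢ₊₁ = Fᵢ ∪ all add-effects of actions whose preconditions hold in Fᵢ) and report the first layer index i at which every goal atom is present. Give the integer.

F0 = init (8 atoms)
F1 = F0 ∪ {inpos(b,e), inpos(c,e), inpos(e,e), linked(e), marked(a,a), marked(b,b), marked(c,c)}  (15 atoms)
goal ⊆ F1  ⇒  h_max = 1

1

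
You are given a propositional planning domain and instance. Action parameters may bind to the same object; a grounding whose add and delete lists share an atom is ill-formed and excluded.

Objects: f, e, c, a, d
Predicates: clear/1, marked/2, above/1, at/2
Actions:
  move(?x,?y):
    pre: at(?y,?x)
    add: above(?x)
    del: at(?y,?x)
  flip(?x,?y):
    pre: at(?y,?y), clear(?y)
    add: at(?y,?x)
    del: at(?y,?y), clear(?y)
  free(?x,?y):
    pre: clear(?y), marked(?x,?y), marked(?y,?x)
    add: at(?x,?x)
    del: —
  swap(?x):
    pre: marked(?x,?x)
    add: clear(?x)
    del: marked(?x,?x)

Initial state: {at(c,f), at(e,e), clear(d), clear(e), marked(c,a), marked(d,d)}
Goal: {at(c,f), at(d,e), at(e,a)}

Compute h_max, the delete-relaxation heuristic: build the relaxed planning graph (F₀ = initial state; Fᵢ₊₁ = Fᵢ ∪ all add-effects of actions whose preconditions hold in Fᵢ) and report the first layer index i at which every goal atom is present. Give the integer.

F0 = init (6 atoms)
F1 = F0 ∪ {above(e), above(f), at(d,d), at(e,a), at(e,c), at(e,d), at(e,f)}  (13 atoms)
F2 = F1 ∪ {above(a), above(c), above(d), at(d,a), at(d,c), at(d,e), at(d,f)}  (20 atoms)
goal ⊆ F2  ⇒  h_max = 2

2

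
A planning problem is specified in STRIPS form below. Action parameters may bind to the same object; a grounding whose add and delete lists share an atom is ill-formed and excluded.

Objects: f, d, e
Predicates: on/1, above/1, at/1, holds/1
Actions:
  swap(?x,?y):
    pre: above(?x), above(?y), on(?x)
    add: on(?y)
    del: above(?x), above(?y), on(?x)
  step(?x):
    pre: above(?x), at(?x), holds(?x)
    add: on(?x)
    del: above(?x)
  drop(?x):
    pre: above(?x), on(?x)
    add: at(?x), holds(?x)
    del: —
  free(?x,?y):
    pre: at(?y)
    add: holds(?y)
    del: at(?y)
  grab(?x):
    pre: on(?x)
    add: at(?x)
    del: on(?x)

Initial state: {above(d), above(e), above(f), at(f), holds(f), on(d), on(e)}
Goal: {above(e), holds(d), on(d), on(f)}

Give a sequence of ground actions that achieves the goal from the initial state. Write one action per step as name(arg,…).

step(f); drop(d)

1. step(f)  →  {above(d), above(e), at(f), holds(f), on(d), on(e), on(f)}
2. drop(d)  →  {above(d), above(e), at(d), at(f), holds(d), holds(f), on(d), on(e), on(f)}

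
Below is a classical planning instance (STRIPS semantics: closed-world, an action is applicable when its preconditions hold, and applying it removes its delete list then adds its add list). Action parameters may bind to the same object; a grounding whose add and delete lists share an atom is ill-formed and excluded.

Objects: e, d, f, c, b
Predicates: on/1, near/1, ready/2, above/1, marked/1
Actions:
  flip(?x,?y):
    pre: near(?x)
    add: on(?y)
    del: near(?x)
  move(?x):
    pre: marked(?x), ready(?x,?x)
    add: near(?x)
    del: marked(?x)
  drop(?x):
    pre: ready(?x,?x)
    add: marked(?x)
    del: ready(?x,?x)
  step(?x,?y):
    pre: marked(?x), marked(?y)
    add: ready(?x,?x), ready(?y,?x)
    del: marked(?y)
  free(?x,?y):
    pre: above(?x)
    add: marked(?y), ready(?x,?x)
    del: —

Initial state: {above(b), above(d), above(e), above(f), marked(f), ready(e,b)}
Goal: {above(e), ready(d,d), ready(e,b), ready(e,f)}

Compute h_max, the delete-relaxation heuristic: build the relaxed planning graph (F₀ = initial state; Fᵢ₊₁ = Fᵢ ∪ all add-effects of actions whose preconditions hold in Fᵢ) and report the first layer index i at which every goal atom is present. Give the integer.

F0 = init (6 atoms)
F1 = F0 ∪ {marked(b), marked(c), marked(d), marked(e), ready(b,b), ready(d,d), ready(e,e), ready(f,f)}  (14 atoms)
F2 = F1 ∪ {near(b), near(d), near(e), near(f), ready(b,c), ready(b,d), ready(b,e), ready(b,f), ready(c,b), ready(c,c), ready(c,d), ready(c,e), ready(c,f), ready(d,b), ready(d,c), ready(d,e), ready(d,f), ready(e,c), ready(e,d), ready(e,f), ready(f,b), ready(f,c), ready(f,d), ready(f,e)}  (38 atoms)
goal ⊆ F2  ⇒  h_max = 2

2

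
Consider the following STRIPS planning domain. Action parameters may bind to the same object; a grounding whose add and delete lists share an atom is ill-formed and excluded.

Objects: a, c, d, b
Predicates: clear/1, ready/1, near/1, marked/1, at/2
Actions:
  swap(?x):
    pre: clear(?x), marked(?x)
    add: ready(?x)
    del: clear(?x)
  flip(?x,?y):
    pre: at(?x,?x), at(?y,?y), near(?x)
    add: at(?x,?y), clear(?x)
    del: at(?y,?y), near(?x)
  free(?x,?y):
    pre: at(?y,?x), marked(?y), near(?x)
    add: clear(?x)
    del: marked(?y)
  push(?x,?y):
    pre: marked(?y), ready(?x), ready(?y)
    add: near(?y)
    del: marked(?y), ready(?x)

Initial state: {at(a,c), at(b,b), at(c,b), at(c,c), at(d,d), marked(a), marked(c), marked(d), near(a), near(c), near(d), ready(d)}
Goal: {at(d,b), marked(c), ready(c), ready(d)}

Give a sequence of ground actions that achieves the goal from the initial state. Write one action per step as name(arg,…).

flip(d,b); flip(c,d); swap(c)

1. flip(d,b)  →  {at(a,c), at(c,b), at(c,c), at(d,b), at(d,d), clear(d), marked(a), marked(c), marked(d), near(a), near(c), ready(d)}
2. flip(c,d)  →  {at(a,c), at(c,b), at(c,c), at(c,d), at(d,b), clear(c), clear(d), marked(a), marked(c), marked(d), near(a), ready(d)}
3. swap(c)  →  {at(a,c), at(c,b), at(c,c), at(c,d), at(d,b), clear(d), marked(a), marked(c), marked(d), near(a), ready(c), ready(d)}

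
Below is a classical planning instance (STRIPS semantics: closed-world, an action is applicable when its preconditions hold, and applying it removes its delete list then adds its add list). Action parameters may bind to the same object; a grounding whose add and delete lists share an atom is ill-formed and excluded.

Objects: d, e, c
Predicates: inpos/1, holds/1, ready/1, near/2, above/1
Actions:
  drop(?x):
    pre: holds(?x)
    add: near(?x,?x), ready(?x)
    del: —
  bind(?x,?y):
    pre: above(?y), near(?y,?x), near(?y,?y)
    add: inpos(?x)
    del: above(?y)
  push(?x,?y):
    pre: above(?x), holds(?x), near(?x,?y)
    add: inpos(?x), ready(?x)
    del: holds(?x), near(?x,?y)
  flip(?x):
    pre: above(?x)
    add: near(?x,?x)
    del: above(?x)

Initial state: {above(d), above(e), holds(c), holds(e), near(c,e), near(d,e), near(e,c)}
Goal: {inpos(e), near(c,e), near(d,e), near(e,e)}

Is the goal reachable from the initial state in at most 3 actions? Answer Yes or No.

Yes

1. drop(e)  →  {above(d), above(e), holds(c), holds(e), near(c,e), near(d,e), near(e,c), near(e,e), ready(e)}
2. bind(e,e)  →  {above(d), holds(c), holds(e), inpos(e), near(c,e), near(d,e), near(e,c), near(e,e), ready(e)}
optimal plan length = 2; 2 ≤ 3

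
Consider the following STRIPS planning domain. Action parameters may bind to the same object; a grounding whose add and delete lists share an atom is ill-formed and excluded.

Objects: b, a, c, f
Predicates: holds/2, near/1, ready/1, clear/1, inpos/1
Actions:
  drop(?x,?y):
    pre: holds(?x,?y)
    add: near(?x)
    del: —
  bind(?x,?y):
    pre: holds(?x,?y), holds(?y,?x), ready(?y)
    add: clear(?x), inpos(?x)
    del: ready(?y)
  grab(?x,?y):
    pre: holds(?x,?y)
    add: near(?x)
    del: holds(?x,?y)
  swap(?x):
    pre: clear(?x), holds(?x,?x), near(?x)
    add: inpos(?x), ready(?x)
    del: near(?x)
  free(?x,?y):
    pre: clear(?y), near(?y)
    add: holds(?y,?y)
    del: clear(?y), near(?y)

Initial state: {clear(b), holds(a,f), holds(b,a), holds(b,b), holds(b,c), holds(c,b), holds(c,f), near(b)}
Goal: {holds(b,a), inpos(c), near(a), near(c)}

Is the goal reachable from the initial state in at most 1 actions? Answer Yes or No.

1. drop(a,f)  →  {clear(b), holds(a,f), holds(b,a), holds(b,b), holds(b,c), holds(c,b), holds(c,f), near(a), near(b)}
2. drop(c,b)  →  {clear(b), holds(a,f), holds(b,a), holds(b,b), holds(b,c), holds(c,b), holds(c,f), near(a), near(b), near(c)}
3. swap(b)  →  {clear(b), holds(a,f), holds(b,a), holds(b,b), holds(b,c), holds(c,b), holds(c,f), inpos(b), near(a), near(c), ready(b)}
4. bind(c,b)  →  {clear(b), clear(c), holds(a,f), holds(b,a), holds(b,b), holds(b,c), holds(c,b), holds(c,f), inpos(b), inpos(c), near(a), near(c)}
optimal plan length = 4; 4 > 1

No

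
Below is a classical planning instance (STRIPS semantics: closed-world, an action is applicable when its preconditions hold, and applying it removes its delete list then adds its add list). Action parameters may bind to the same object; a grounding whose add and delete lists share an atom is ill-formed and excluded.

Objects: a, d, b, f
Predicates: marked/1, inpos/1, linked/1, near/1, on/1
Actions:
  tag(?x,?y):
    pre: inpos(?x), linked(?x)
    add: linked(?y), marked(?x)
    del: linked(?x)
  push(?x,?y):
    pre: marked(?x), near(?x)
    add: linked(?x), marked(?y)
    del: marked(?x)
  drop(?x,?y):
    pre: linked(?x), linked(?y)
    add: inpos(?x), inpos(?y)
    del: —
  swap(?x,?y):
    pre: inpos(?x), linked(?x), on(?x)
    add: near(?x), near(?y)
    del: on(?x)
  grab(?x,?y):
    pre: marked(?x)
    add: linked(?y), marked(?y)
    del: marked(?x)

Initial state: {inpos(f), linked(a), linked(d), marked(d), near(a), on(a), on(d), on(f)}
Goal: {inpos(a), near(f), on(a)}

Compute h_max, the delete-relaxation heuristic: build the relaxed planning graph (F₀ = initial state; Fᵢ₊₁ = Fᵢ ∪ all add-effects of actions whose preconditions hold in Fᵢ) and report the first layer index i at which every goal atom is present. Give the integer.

2

F0 = init (8 atoms)
F1 = F0 ∪ {inpos(a), inpos(d), linked(b), linked(f), marked(a), marked(b), marked(f)}  (15 atoms)
F2 = F1 ∪ {inpos(b), near(b), near(d), near(f)}  (19 atoms)
goal ⊆ F2  ⇒  h_max = 2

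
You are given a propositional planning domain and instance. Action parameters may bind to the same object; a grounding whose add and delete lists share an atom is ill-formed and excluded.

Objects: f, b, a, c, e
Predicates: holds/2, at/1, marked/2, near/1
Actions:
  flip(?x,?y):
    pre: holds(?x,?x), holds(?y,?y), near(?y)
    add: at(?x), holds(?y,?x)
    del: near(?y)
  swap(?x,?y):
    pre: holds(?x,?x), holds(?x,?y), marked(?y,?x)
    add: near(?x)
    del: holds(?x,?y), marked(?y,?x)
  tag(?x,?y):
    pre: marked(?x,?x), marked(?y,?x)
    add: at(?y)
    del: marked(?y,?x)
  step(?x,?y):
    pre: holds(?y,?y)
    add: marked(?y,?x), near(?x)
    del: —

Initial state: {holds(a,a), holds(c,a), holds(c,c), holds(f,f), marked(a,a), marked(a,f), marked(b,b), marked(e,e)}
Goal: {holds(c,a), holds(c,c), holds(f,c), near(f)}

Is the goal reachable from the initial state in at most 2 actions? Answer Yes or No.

1. step(f,f)  →  {holds(a,a), holds(c,a), holds(c,c), holds(f,f), marked(a,a), marked(a,f), marked(b,b), marked(e,e), marked(f,f), near(f)}
2. flip(c,f)  →  {at(c), holds(a,a), holds(c,a), holds(c,c), holds(f,c), holds(f,f), marked(a,a), marked(a,f), marked(b,b), marked(e,e), marked(f,f)}
3. swap(f,f)  →  {at(c), holds(a,a), holds(c,a), holds(c,c), holds(f,c), marked(a,a), marked(a,f), marked(b,b), marked(e,e), near(f)}
optimal plan length = 3; 3 > 2

No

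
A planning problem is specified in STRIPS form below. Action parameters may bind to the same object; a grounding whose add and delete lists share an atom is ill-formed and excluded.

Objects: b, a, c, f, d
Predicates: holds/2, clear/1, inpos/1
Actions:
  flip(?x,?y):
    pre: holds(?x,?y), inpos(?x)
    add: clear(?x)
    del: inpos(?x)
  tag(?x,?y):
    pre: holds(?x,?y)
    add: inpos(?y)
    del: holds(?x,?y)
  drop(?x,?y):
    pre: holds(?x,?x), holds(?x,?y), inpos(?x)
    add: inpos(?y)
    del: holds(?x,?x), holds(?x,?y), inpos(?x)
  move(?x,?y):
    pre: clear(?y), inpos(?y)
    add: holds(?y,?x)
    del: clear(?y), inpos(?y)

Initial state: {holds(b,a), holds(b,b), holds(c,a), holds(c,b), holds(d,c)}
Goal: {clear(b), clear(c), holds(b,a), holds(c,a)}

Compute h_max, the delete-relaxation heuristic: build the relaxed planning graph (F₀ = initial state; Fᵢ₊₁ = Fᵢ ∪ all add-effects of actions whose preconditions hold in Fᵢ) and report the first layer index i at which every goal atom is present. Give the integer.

2

F0 = init (5 atoms)
F1 = F0 ∪ {inpos(a), inpos(b), inpos(c)}  (8 atoms)
F2 = F1 ∪ {clear(b), clear(c)}  (10 atoms)
goal ⊆ F2  ⇒  h_max = 2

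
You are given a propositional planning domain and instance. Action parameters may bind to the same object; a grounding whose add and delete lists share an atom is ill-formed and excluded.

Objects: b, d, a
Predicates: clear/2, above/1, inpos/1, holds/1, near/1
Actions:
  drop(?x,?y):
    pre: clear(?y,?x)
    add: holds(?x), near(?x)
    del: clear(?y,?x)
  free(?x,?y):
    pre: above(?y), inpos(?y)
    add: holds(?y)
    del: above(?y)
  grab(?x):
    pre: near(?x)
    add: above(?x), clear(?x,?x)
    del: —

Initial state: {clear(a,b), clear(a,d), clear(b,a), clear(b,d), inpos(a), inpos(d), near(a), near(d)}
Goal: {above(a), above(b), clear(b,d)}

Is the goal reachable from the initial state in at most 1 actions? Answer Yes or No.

No

1. drop(b,a)  →  {clear(a,d), clear(b,a), clear(b,d), holds(b), inpos(a), inpos(d), near(a), near(b), near(d)}
2. grab(b)  →  {above(b), clear(a,d), clear(b,a), clear(b,b), clear(b,d), holds(b), inpos(a), inpos(d), near(a), near(b), near(d)}
3. grab(a)  →  {above(a), above(b), clear(a,a), clear(a,d), clear(b,a), clear(b,b), clear(b,d), holds(b), inpos(a), inpos(d), near(a), near(b), near(d)}
optimal plan length = 3; 3 > 1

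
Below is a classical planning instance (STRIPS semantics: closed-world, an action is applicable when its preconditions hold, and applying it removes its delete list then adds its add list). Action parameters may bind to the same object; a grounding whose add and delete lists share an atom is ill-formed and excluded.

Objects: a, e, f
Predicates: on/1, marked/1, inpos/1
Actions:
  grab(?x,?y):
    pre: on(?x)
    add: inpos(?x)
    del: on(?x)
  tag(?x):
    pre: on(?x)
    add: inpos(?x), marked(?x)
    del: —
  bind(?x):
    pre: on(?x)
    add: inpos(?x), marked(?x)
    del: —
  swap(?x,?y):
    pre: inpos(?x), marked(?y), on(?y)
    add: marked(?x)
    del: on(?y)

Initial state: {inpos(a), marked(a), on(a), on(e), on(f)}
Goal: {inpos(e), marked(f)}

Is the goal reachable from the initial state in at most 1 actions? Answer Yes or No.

No

1. grab(e,a)  →  {inpos(a), inpos(e), marked(a), on(a), on(f)}
2. tag(f)  →  {inpos(a), inpos(e), inpos(f), marked(a), marked(f), on(a), on(f)}
optimal plan length = 2; 2 > 1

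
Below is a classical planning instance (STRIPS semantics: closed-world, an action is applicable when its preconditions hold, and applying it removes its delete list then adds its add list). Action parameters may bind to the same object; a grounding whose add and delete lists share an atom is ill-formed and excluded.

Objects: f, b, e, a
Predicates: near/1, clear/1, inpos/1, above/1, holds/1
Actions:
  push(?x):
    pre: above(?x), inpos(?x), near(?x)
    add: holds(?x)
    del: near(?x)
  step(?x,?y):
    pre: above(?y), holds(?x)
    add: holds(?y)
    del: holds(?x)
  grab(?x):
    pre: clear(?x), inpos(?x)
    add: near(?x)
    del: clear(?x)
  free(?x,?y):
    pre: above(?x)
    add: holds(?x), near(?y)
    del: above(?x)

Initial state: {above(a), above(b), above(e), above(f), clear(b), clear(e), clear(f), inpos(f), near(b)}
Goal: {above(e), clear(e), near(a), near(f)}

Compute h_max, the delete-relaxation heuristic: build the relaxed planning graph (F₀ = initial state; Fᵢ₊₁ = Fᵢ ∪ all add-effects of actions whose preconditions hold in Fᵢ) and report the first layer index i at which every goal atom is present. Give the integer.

F0 = init (9 atoms)
F1 = F0 ∪ {holds(a), holds(b), holds(e), holds(f), near(a), near(e), near(f)}  (16 atoms)
goal ⊆ F1  ⇒  h_max = 1

1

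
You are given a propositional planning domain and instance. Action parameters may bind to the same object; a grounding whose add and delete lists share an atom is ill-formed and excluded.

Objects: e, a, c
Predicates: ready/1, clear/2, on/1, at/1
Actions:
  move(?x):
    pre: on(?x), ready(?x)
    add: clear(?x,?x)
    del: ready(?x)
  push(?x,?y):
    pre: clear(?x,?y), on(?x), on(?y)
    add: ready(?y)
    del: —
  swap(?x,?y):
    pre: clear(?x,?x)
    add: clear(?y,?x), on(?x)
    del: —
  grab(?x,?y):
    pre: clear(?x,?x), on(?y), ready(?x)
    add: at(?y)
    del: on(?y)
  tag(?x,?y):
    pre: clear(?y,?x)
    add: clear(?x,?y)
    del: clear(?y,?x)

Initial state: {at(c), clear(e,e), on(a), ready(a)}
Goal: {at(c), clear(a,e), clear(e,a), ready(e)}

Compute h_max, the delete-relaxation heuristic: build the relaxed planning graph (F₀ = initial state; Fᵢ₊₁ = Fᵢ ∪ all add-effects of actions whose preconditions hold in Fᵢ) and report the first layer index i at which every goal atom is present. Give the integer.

F0 = init (4 atoms)
F1 = F0 ∪ {clear(a,a), clear(a,e), clear(c,e), on(e)}  (8 atoms)
F2 = F1 ∪ {at(a), at(e), clear(c,a), clear(e,a), clear(e,c), ready(e)}  (14 atoms)
goal ⊆ F2  ⇒  h_max = 2

2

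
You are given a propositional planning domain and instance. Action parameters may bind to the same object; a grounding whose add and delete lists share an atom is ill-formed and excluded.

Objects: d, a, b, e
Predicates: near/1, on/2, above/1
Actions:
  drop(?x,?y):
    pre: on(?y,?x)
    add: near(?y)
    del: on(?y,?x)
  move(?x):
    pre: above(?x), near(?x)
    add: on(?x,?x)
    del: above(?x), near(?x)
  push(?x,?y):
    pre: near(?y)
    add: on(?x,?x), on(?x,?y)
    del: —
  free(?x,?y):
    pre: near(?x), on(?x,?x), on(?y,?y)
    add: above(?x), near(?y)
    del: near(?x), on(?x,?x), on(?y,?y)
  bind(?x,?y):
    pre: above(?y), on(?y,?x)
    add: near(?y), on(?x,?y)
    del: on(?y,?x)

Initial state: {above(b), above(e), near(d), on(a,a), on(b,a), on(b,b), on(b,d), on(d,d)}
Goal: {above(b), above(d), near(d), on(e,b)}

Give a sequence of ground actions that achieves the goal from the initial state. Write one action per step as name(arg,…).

free(d,a); bind(d,b); drop(b,d); push(e,b)

1. free(d,a)  →  {above(b), above(d), above(e), near(a), on(b,a), on(b,b), on(b,d)}
2. bind(d,b)  →  {above(b), above(d), above(e), near(a), near(b), on(b,a), on(b,b), on(d,b)}
3. drop(b,d)  →  {above(b), above(d), above(e), near(a), near(b), near(d), on(b,a), on(b,b)}
4. push(e,b)  →  {above(b), above(d), above(e), near(a), near(b), near(d), on(b,a), on(b,b), on(e,b), on(e,e)}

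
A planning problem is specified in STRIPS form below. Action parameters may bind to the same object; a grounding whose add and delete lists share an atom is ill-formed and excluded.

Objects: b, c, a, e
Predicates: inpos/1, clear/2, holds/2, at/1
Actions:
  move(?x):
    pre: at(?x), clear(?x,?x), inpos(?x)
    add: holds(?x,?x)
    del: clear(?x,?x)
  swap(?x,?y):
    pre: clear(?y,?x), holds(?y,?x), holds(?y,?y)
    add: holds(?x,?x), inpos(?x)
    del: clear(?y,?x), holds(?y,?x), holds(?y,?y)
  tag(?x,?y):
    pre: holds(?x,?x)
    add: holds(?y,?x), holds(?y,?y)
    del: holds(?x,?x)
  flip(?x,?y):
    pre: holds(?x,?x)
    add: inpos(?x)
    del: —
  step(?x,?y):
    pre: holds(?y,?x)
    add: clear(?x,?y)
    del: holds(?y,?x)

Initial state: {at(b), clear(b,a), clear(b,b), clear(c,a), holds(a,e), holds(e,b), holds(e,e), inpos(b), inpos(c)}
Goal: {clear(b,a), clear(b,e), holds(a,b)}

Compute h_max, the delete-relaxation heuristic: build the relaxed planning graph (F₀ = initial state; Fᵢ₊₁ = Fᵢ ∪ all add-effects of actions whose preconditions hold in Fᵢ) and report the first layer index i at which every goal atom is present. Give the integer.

F0 = init (9 atoms)
F1 = F0 ∪ {clear(b,e), clear(e,a), clear(e,e), holds(a,a), holds(b,b), holds(b,e), holds(c,c), holds(c,e), inpos(e)}  (18 atoms)
F2 = F1 ∪ {clear(a,a), clear(c,c), clear(e,b), clear(e,c), holds(a,b), holds(a,c), holds(b,a), holds(b,c), holds(c,a), holds(c,b), holds(e,a), holds(e,c), inpos(a)}  (31 atoms)
goal ⊆ F2  ⇒  h_max = 2

2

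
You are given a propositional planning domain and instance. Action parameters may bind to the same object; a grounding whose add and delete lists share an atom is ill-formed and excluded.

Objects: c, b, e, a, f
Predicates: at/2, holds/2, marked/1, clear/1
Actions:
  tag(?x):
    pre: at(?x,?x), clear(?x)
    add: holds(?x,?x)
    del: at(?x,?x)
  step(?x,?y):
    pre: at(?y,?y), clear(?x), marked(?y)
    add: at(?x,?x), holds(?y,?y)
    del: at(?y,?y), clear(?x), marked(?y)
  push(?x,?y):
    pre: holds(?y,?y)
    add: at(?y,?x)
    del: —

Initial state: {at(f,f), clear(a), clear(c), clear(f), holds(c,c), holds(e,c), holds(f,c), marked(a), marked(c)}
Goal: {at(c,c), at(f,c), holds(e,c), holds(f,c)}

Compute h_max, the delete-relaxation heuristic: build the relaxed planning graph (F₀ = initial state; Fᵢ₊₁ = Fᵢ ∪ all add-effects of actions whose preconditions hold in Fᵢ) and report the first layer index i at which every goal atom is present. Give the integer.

2

F0 = init (9 atoms)
F1 = F0 ∪ {at(c,a), at(c,b), at(c,c), at(c,e), at(c,f), holds(f,f)}  (15 atoms)
F2 = F1 ∪ {at(a,a), at(f,a), at(f,b), at(f,c), at(f,e)}  (20 atoms)
goal ⊆ F2  ⇒  h_max = 2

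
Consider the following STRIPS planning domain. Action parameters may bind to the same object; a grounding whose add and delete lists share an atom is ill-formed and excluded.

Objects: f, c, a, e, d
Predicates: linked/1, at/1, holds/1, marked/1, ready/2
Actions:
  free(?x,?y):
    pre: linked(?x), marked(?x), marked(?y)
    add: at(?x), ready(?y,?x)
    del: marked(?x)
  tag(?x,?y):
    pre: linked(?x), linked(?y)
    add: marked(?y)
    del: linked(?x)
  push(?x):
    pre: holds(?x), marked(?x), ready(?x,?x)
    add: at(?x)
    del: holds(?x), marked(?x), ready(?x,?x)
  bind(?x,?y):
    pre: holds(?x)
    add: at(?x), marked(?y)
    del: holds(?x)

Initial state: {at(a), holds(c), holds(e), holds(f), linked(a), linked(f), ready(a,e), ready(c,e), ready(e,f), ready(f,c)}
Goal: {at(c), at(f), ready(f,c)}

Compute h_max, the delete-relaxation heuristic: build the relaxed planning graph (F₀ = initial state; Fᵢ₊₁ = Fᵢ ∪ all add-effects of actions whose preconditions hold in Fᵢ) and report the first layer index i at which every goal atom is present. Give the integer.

1

F0 = init (10 atoms)
F1 = F0 ∪ {at(c), at(e), at(f), marked(a), marked(c), marked(d), marked(e), marked(f)}  (18 atoms)
goal ⊆ F1  ⇒  h_max = 1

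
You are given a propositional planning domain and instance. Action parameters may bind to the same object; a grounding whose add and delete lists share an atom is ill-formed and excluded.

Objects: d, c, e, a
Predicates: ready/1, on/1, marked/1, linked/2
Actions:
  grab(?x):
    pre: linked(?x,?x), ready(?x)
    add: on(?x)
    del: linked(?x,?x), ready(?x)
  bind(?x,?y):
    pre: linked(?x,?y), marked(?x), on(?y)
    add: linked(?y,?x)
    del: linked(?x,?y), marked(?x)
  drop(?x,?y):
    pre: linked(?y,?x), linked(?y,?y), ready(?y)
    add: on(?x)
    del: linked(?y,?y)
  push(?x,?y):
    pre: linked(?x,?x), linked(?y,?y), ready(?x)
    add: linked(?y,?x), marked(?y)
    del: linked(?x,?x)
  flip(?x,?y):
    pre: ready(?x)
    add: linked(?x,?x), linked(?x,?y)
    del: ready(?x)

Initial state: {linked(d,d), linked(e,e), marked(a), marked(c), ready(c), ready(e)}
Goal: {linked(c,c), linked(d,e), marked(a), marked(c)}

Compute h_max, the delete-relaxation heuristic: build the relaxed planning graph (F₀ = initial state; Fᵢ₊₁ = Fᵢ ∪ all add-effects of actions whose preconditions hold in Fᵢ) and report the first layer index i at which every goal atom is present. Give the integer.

F0 = init (6 atoms)
F1 = F0 ∪ {linked(c,a), linked(c,c), linked(c,d), linked(c,e), linked(d,e), linked(e,a), linked(e,c), linked(e,d), marked(d), on(e)}  (16 atoms)
goal ⊆ F1  ⇒  h_max = 1

1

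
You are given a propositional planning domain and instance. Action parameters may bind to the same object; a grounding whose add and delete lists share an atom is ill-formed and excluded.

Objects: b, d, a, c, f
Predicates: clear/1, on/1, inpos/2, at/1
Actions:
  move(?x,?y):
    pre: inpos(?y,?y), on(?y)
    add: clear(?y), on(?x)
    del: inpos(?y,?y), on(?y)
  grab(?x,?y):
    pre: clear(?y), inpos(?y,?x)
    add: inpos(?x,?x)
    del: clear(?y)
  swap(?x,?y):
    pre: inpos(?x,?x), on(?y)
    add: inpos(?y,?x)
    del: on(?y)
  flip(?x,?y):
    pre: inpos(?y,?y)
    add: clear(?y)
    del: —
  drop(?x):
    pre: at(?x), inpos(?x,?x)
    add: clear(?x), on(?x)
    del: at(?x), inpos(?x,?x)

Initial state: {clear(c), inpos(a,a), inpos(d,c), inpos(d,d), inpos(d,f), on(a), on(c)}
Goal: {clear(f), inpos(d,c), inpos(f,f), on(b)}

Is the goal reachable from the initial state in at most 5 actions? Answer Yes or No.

Yes

1. move(b,a)  →  {clear(a), clear(c), inpos(d,c), inpos(d,d), inpos(d,f), on(b), on(c)}
2. flip(b,d)  →  {clear(a), clear(c), clear(d), inpos(d,c), inpos(d,d), inpos(d,f), on(b), on(c)}
3. grab(f,d)  →  {clear(a), clear(c), inpos(d,c), inpos(d,d), inpos(d,f), inpos(f,f), on(b), on(c)}
4. flip(b,f)  →  {clear(a), clear(c), clear(f), inpos(d,c), inpos(d,d), inpos(d,f), inpos(f,f), on(b), on(c)}
optimal plan length = 4; 4 ≤ 5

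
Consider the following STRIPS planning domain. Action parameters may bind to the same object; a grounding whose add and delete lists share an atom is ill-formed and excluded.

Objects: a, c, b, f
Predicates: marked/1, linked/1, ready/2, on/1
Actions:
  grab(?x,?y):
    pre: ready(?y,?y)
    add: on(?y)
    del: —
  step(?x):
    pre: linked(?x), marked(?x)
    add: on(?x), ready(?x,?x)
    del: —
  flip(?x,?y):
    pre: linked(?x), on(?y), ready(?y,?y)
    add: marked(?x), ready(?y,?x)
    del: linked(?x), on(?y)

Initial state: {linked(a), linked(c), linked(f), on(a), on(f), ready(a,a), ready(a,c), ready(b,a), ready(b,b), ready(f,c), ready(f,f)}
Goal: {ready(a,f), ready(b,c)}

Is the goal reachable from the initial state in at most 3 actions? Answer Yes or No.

1. grab(a,b)  →  {linked(a), linked(c), linked(f), on(a), on(b), on(f), ready(a,a), ready(a,c), ready(b,a), ready(b,b), ready(f,c), ready(f,f)}
2. flip(c,b)  →  {linked(a), linked(f), marked(c), on(a), on(f), ready(a,a), ready(a,c), ready(b,a), ready(b,b), ready(b,c), ready(f,c), ready(f,f)}
3. flip(f,a)  →  {linked(a), marked(c), marked(f), on(f), ready(a,a), ready(a,c), ready(a,f), ready(b,a), ready(b,b), ready(b,c), ready(f,c), ready(f,f)}
optimal plan length = 3; 3 ≤ 3

Yes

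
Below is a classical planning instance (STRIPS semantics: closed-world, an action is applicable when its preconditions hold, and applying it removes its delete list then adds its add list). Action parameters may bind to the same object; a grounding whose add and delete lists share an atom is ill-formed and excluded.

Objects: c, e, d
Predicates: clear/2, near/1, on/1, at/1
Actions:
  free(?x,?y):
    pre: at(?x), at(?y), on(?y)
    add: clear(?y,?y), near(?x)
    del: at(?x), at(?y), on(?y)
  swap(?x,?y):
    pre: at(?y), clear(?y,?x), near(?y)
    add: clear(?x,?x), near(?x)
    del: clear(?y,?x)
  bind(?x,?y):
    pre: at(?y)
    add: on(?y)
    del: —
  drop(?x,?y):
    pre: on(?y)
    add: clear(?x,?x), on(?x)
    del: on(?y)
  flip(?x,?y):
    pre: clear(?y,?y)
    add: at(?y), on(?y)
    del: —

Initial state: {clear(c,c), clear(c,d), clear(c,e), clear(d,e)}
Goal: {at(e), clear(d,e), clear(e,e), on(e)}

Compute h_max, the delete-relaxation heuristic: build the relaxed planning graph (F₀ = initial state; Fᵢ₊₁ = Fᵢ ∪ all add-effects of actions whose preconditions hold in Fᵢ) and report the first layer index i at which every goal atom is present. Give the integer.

3

F0 = init (4 atoms)
F1 = F0 ∪ {at(c), on(c)}  (6 atoms)
F2 = F1 ∪ {clear(d,d), clear(e,e), near(c), on(d), on(e)}  (11 atoms)
F3 = F2 ∪ {at(d), at(e), near(d), near(e)}  (15 atoms)
goal ⊆ F3  ⇒  h_max = 3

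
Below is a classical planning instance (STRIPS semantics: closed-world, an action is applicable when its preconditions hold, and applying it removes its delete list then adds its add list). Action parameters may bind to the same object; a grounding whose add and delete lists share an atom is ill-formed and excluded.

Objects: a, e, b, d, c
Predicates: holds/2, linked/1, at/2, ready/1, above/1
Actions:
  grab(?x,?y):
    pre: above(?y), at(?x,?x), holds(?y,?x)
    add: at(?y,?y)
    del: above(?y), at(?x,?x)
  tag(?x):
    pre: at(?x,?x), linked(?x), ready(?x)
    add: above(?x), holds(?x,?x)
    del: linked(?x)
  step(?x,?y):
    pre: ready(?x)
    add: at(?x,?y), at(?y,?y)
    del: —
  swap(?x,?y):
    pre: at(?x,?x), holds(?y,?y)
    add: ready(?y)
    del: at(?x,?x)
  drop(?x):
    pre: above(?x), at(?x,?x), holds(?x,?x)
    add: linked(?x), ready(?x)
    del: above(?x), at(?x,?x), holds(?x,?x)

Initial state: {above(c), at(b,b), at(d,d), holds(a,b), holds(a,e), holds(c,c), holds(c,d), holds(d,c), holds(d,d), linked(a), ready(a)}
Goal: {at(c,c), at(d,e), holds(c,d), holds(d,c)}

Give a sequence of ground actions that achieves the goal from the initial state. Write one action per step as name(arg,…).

1. grab(d,c)  →  {at(b,b), at(c,c), holds(a,b), holds(a,e), holds(c,c), holds(c,d), holds(d,c), holds(d,d), linked(a), ready(a)}
2. swap(b,d)  →  {at(c,c), holds(a,b), holds(a,e), holds(c,c), holds(c,d), holds(d,c), holds(d,d), linked(a), ready(a), ready(d)}
3. step(d,e)  →  {at(c,c), at(d,e), at(e,e), holds(a,b), holds(a,e), holds(c,c), holds(c,d), holds(d,c), holds(d,d), linked(a), ready(a), ready(d)}

grab(d,c); swap(b,d); step(d,e)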